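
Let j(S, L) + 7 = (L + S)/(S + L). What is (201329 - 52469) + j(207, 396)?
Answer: 148854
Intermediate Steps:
j(S, L) = -6 (j(S, L) = -7 + (L + S)/(S + L) = -7 + (L + S)/(L + S) = -7 + 1 = -6)
(201329 - 52469) + j(207, 396) = (201329 - 52469) - 6 = 148860 - 6 = 148854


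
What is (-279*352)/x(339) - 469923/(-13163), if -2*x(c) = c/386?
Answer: 332710964595/1487419 ≈ 2.2368e+5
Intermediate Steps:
x(c) = -c/772 (x(c) = -c/(2*386) = -c/772)
(-279*352)/x(339) - 469923/(-13163) = (-279*352)/((-1/772*339)) - 469923/(-13163) = -98208/(-339/772) - 469923*(-1/13163) = -98208*(-772/339) + 469923/13163 = 25272192/113 + 469923/13163 = 332710964595/1487419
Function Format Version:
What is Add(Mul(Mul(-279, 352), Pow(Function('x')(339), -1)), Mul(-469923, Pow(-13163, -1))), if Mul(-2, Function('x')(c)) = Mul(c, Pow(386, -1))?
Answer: Rational(332710964595, 1487419) ≈ 2.2368e+5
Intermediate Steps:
Function('x')(c) = Mul(Rational(-1, 772), c) (Function('x')(c) = Mul(Rational(-1, 2), Mul(c, Pow(386, -1))) = Mul(Rational(-1, 2), Mul(c, Rational(1, 386))) = Mul(Rational(-1, 2), Mul(Rational(1, 386), c)) = Mul(Rational(-1, 772), c))
Add(Mul(Mul(-279, 352), Pow(Function('x')(339), -1)), Mul(-469923, Pow(-13163, -1))) = Add(Mul(Mul(-279, 352), Pow(Mul(Rational(-1, 772), 339), -1)), Mul(-469923, Pow(-13163, -1))) = Add(Mul(-98208, Pow(Rational(-339, 772), -1)), Mul(-469923, Rational(-1, 13163))) = Add(Mul(-98208, Rational(-772, 339)), Rational(469923, 13163)) = Add(Rational(25272192, 113), Rational(469923, 13163)) = Rational(332710964595, 1487419)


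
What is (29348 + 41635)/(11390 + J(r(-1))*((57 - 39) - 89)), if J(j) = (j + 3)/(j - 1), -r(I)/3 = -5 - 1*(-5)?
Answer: 70983/11603 ≈ 6.1176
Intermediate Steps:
r(I) = 0 (r(I) = -3*(-5 - 1*(-5)) = -3*(-5 + 5) = -3*0 = 0)
J(j) = (3 + j)/(-1 + j)
(29348 + 41635)/(11390 + J(r(-1))*((57 - 39) - 89)) = (29348 + 41635)/(11390 + ((3 + 0)/(-1 + 0))*((57 - 39) - 89)) = 70983/(11390 + (3/(-1))*(18 - 89)) = 70983/(11390 - 1*3*(-71)) = 70983/(11390 - 3*(-71)) = 70983/(11390 + 213) = 70983/11603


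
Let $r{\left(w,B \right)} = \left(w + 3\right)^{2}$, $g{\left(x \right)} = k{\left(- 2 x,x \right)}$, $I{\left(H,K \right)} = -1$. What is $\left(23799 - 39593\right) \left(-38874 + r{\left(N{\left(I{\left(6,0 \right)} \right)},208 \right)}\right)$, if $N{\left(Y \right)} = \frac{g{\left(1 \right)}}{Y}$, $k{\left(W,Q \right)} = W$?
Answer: $613581106$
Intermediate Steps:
$g{\left(x \right)} = - 2 x$
$N{\left(Y \right)} = - \frac{2}{Y}$ ($N{\left(Y \right)} = \frac{\left(-2\right) 1}{Y} = - \frac{2}{Y}$)
$r{\left(w,B \right)} = \left(3 + w\right)^{2}$
$\left(23799 - 39593\right) \left(-38874 + r{\left(N{\left(I{\left(6,0 \right)} \right)},208 \right)}\right) = \left(23799 - 39593\right) \left(-38874 + \left(3 - \frac{2}{-1}\right)^{2}\right) = - 15794 \left(-38874 + \left(3 - -2\right)^{2}\right) = - 15794 \left(-38874 + \left(3 + 2\right)^{2}\right) = - 15794 \left(-38874 + 5^{2}\right) = - 15794 \left(-38874 + 25\right) = \left(-15794\right) \left(-38849\right) = 613581106$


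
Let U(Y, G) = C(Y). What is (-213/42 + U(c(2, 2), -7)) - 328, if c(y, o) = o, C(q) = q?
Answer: -4635/14 ≈ -331.07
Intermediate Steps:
U(Y, G) = Y
(-213/42 + U(c(2, 2), -7)) - 328 = (-213/42 + 2) - 328 = (-213*1/42 + 2) - 328 = (-71/14 + 2) - 328 = -43/14 - 328 = -4635/14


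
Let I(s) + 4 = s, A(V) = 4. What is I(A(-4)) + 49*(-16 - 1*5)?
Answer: -1029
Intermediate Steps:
I(s) = -4 + s
I(A(-4)) + 49*(-16 - 1*5) = (-4 + 4) + 49*(-16 - 1*5) = 0 + 49*(-16 - 5) = 0 + 49*(-21) = 0 - 1029 = -1029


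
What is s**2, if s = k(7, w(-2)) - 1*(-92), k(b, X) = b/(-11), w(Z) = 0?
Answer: 1010025/121 ≈ 8347.3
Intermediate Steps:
k(b, X) = -b/11 (k(b, X) = b*(-1/11) = -b/11)
s = 1005/11 (s = -1/11*7 - 1*(-92) = -7/11 + 92 = 1005/11 ≈ 91.364)
s**2 = (1005/11)**2 = 1010025/121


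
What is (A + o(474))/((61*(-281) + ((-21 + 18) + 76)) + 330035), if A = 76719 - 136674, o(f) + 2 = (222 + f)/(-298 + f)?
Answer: -1318967/6885274 ≈ -0.19156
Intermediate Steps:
o(f) = -2 + (222 + f)/(-298 + f)
A = -59955
(A + o(474))/((61*(-281) + ((-21 + 18) + 76)) + 330035) = (-59955 + (818 - 1*474)/(-298 + 474))/((61*(-281) + ((-21 + 18) + 76)) + 330035) = (-59955 + (818 - 474)/176)/((-17141 + (-3 + 76)) + 330035) = (-59955 + (1/176)*344)/((-17141 + 73) + 330035) = (-59955 + 43/22)/(-17068 + 330035) = -1318967/22/312967 = -1318967/22*1/312967 = -1318967/6885274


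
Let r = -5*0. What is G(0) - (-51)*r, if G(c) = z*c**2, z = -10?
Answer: 0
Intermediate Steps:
G(c) = -10*c**2
r = 0
G(0) - (-51)*r = -10*0**2 - (-51)*0 = -10*0 - 51*0 = 0 + 0 = 0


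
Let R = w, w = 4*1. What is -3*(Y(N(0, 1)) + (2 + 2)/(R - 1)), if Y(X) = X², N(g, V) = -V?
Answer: -7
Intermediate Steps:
w = 4
R = 4
-3*(Y(N(0, 1)) + (2 + 2)/(R - 1)) = -3*((-1*1)² + (2 + 2)/(4 - 1)) = -3*((-1)² + 4/3) = -3*(1 + 4*(⅓)) = -3*(1 + 4/3) = -3*7/3 = -7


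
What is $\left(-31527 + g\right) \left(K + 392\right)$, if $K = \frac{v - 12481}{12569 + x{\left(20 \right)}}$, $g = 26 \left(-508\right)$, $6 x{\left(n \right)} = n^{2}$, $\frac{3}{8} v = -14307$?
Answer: $- \frac{657946499075}{37907} \approx -1.7357 \cdot 10^{7}$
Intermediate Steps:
$v = -38152$ ($v = \frac{8}{3} \left(-14307\right) = -38152$)
$x{\left(n \right)} = \frac{n^{2}}{6}$
$g = -13208$
$K = - \frac{151899}{37907}$ ($K = \frac{-38152 - 12481}{12569 + \frac{20^{2}}{6}} = - \frac{50633}{12569 + \frac{1}{6} \cdot 400} = - \frac{50633}{12569 + \frac{200}{3}} = - \frac{50633}{\frac{37907}{3}} = \left(-50633\right) \frac{3}{37907} = - \frac{151899}{37907} \approx -4.0071$)
$\left(-31527 + g\right) \left(K + 392\right) = \left(-31527 - 13208\right) \left(- \frac{151899}{37907} + 392\right) = \left(-44735\right) \frac{14707645}{37907} = - \frac{657946499075}{37907}$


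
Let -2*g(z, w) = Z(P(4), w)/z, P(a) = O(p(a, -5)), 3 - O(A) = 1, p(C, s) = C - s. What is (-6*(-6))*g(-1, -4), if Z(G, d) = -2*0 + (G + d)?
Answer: -36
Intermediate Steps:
O(A) = 2 (O(A) = 3 - 1*1 = 3 - 1 = 2)
P(a) = 2
Z(G, d) = G + d (Z(G, d) = 0 + (G + d) = G + d)
g(z, w) = -(2 + w)/(2*z)
(-6*(-6))*g(-1, -4) = (-6*(-6))*((½)*(-2 - 1*(-4))/(-1)) = 36*((½)*(-1)*(-2 + 4)) = 36*((½)*(-1)*2) = 36*(-1) = -36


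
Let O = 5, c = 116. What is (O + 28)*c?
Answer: 3828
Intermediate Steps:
(O + 28)*c = (5 + 28)*116 = 33*116 = 3828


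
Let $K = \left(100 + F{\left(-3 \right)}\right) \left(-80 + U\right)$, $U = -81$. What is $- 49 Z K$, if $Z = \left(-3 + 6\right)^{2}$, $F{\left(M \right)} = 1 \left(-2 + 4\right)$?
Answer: $7242102$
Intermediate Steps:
$F{\left(M \right)} = 2$ ($F{\left(M \right)} = 1 \cdot 2 = 2$)
$K = -16422$ ($K = \left(100 + 2\right) \left(-80 - 81\right) = 102 \left(-161\right) = -16422$)
$Z = 9$ ($Z = 3^{2} = 9$)
$- 49 Z K = \left(-49\right) 9 \left(-16422\right) = \left(-441\right) \left(-16422\right) = 7242102$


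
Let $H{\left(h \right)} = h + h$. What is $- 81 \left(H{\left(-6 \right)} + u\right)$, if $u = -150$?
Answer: $13122$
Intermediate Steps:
$H{\left(h \right)} = 2 h$
$- 81 \left(H{\left(-6 \right)} + u\right) = - 81 \left(2 \left(-6\right) - 150\right) = - 81 \left(-12 - 150\right) = \left(-81\right) \left(-162\right) = 13122$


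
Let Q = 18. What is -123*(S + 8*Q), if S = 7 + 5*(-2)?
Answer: -17343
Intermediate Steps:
S = -3 (S = 7 - 10 = -3)
-123*(S + 8*Q) = -123*(-3 + 8*18) = -123*(-3 + 144) = -123*141 = -17343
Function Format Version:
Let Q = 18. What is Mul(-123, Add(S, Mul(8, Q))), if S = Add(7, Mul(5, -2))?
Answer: -17343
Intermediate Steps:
S = -3 (S = Add(7, -10) = -3)
Mul(-123, Add(S, Mul(8, Q))) = Mul(-123, Add(-3, Mul(8, 18))) = Mul(-123, Add(-3, 144)) = Mul(-123, 141) = -17343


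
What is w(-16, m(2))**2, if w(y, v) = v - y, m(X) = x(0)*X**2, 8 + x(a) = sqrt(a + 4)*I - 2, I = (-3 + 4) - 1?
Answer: 576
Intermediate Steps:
I = 0 (I = 1 - 1 = 0)
x(a) = -10 (x(a) = -8 + (sqrt(a + 4)*0 - 2) = -8 + (sqrt(4 + a)*0 - 2) = -8 + (0 - 2) = -8 - 2 = -10)
m(X) = -10*X**2
w(-16, m(2))**2 = (-10*2**2 - 1*(-16))**2 = (-10*4 + 16)**2 = (-40 + 16)**2 = (-24)**2 = 576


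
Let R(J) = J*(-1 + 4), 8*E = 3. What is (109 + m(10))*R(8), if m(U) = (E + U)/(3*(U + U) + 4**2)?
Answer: 199065/76 ≈ 2619.3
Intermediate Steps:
E = 3/8 (E = (1/8)*3 = 3/8 ≈ 0.37500)
m(U) = (3/8 + U)/(16 + 6*U) (m(U) = (3/8 + U)/(3*(U + U) + 4**2) = (3/8 + U)/(3*(2*U) + 16) = (3/8 + U)/(6*U + 16) = (3/8 + U)/(16 + 6*U))
R(J) = 3*J (R(J) = J*3 = 3*J)
(109 + m(10))*R(8) = (109 + (3 + 8*10)/(16*(8 + 3*10)))*(3*8) = (109 + (3 + 80)/(16*(8 + 30)))*24 = (109 + (1/16)*83/38)*24 = (109 + (1/16)*(1/38)*83)*24 = (109 + 83/608)*24 = (66355/608)*24 = 199065/76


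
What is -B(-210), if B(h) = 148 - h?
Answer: -358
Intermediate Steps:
-B(-210) = -(148 - 1*(-210)) = -(148 + 210) = -1*358 = -358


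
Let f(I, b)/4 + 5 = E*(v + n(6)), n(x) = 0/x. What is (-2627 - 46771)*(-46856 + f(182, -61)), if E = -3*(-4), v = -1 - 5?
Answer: 2329807272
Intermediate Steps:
n(x) = 0
v = -6
E = 12
f(I, b) = -308 (f(I, b) = -20 + 4*(12*(-6 + 0)) = -20 + 4*(12*(-6)) = -20 + 4*(-72) = -20 - 288 = -308)
(-2627 - 46771)*(-46856 + f(182, -61)) = (-2627 - 46771)*(-46856 - 308) = -49398*(-47164) = 2329807272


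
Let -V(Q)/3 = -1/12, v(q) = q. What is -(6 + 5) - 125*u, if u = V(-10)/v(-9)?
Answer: -271/36 ≈ -7.5278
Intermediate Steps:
V(Q) = 1/4 (V(Q) = -(-3)/12 = -3*(-1/12) = 1/4)
u = -1/36 (u = (1/4)/(-9) = (1/4)*(-1/9) = -1/36 ≈ -0.027778)
-(6 + 5) - 125*u = -(6 + 5) - 125*(-1/36) = -1*11 + 125/36 = -11 + 125/36 = -271/36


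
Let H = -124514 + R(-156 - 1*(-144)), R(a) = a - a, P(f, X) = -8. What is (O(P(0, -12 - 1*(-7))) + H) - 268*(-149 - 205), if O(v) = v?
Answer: -29650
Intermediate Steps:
R(a) = 0
H = -124514 (H = -124514 + 0 = -124514)
(O(P(0, -12 - 1*(-7))) + H) - 268*(-149 - 205) = (-8 - 124514) - 268*(-149 - 205) = -124522 - 268*(-354) = -124522 + 94872 = -29650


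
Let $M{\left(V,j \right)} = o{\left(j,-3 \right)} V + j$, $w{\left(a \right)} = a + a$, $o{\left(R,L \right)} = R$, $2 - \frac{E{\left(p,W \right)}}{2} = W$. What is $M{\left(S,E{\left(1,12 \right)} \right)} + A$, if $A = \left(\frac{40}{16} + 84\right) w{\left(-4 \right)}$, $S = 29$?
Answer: $-1292$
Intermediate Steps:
$E{\left(p,W \right)} = 4 - 2 W$
$w{\left(a \right)} = 2 a$
$M{\left(V,j \right)} = j + V j$ ($M{\left(V,j \right)} = j V + j = V j + j = j + V j$)
$A = -692$ ($A = \left(\frac{40}{16} + 84\right) 2 \left(-4\right) = \left(40 \cdot \frac{1}{16} + 84\right) \left(-8\right) = \left(\frac{5}{2} + 84\right) \left(-8\right) = \frac{173}{2} \left(-8\right) = -692$)
$M{\left(S,E{\left(1,12 \right)} \right)} + A = \left(4 - 24\right) \left(1 + 29\right) - 692 = \left(4 - 24\right) 30 - 692 = \left(-20\right) 30 - 692 = -600 - 692 = -1292$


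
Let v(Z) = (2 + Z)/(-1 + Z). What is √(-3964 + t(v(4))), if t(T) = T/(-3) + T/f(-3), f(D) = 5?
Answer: 2*I*√222990/15 ≈ 62.962*I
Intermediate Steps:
v(Z) = (2 + Z)/(-1 + Z)
t(T) = -2*T/15 (t(T) = T/(-3) + T/5 = T*(-⅓) + T*(⅕) = -T/3 + T/5 = -2*T/15)
√(-3964 + t(v(4))) = √(-3964 - 2*(2 + 4)/(15*(-1 + 4))) = √(-3964 - 2*6/(15*3)) = √(-3964 - 2*6/45) = √(-3964 - 2/15*2) = √(-3964 - 4/15) = √(-59464/15) = 2*I*√222990/15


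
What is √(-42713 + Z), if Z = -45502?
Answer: I*√88215 ≈ 297.01*I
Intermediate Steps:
√(-42713 + Z) = √(-42713 - 45502) = √(-88215) = I*√88215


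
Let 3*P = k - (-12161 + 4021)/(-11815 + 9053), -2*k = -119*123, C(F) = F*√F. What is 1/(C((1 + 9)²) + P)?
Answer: 8286/28491557 ≈ 0.00029082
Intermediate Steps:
C(F) = F^(3/2)
k = 14637/2 (k = -(-119)*123/2 = -½*(-14637) = 14637/2 ≈ 7318.5)
P = 20205557/8286 (P = (14637/2 - (-12161 + 4021)/(-11815 + 9053))/3 = (14637/2 - (-8140)/(-2762))/3 = (14637/2 - (-8140)*(-1)/2762)/3 = (14637/2 - 1*4070/1381)/3 = (14637/2 - 4070/1381)/3 = (⅓)*(20205557/2762) = 20205557/8286 ≈ 2438.5)
1/(C((1 + 9)²) + P) = 1/(((1 + 9)²)^(3/2) + 20205557/8286) = 1/((10²)^(3/2) + 20205557/8286) = 1/(100^(3/2) + 20205557/8286) = 1/(1000 + 20205557/8286) = 1/(28491557/8286) = 8286/28491557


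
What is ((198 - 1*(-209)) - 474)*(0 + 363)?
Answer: -24321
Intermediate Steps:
((198 - 1*(-209)) - 474)*(0 + 363) = ((198 + 209) - 474)*363 = (407 - 474)*363 = -67*363 = -24321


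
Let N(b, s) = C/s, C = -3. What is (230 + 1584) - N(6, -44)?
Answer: 79813/44 ≈ 1813.9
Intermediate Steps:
N(b, s) = -3/s
(230 + 1584) - N(6, -44) = (230 + 1584) - (-3)/(-44) = 1814 - (-3)*(-1)/44 = 1814 - 1*3/44 = 1814 - 3/44 = 79813/44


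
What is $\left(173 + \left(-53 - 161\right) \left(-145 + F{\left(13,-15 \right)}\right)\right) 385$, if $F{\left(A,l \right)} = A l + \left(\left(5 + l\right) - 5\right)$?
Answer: $29315055$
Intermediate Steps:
$F{\left(A,l \right)} = l + A l$ ($F{\left(A,l \right)} = A l + l = l + A l$)
$\left(173 + \left(-53 - 161\right) \left(-145 + F{\left(13,-15 \right)}\right)\right) 385 = \left(173 + \left(-53 - 161\right) \left(-145 - 15 \left(1 + 13\right)\right)\right) 385 = \left(173 - 214 \left(-145 - 210\right)\right) 385 = \left(173 - -75970\right) 385 = \left(173 + 75970\right) 385 = 76143 \cdot 385 = 29315055$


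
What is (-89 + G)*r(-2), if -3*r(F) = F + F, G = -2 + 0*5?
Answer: -364/3 ≈ -121.33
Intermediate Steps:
G = -2 (G = -2 + 0 = -2)
r(F) = -2*F/3 (r(F) = -(F + F)/3 = -2*F/3)
(-89 + G)*r(-2) = (-89 - 2)*(-⅔*(-2)) = -91*4/3 = -364/3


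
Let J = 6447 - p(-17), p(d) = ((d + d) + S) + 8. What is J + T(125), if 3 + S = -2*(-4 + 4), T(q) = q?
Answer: 6601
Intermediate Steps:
S = -3 (S = -3 - 2*(-4 + 4) = -3 - 2*0 = -3 + 0 = -3)
p(d) = 5 + 2*d (p(d) = ((d + d) - 3) + 8 = (2*d - 3) + 8 = (-3 + 2*d) + 8 = 5 + 2*d)
J = 6476 (J = 6447 - (5 + 2*(-17)) = 6447 - (5 - 34) = 6447 - 1*(-29) = 6447 + 29 = 6476)
J + T(125) = 6476 + 125 = 6601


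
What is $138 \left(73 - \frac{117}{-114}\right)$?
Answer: $\frac{194097}{19} \approx 10216.0$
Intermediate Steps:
$138 \left(73 - \frac{117}{-114}\right) = 138 \left(73 - - \frac{39}{38}\right) = 138 \left(73 + \frac{39}{38}\right) = 138 \cdot \frac{2813}{38} = \frac{194097}{19}$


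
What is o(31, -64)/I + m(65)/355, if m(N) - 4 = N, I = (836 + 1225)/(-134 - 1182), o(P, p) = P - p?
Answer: -44239891/731655 ≈ -60.466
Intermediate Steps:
I = -2061/1316 (I = 2061/(-1316) = 2061*(-1/1316) = -2061/1316 ≈ -1.5661)
m(N) = 4 + N
o(31, -64)/I + m(65)/355 = (31 - 1*(-64))/(-2061/1316) + (4 + 65)/355 = (31 + 64)*(-1316/2061) + 69*(1/355) = 95*(-1316/2061) + 69/355 = -125020/2061 + 69/355 = -44239891/731655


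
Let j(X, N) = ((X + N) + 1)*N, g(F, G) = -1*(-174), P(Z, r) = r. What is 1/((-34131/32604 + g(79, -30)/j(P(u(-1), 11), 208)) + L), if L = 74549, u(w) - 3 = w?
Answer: 33440/2492883681 ≈ 1.3414e-5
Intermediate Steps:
u(w) = 3 + w
g(F, G) = 174
j(X, N) = N*(1 + N + X) (j(X, N) = ((N + X) + 1)*N = (1 + N + X)*N = N*(1 + N + X))
1/((-34131/32604 + g(79, -30)/j(P(u(-1), 11), 208)) + L) = 1/((-34131/32604 + 174/((208*(1 + 208 + 11)))) + 74549) = 1/((-34131*1/32604 + 174/((208*220))) + 74549) = 1/((-11377/10868 + 174/45760) + 74549) = 1/((-11377/10868 + 174*(1/45760)) + 74549) = 1/((-11377/10868 + 87/22880) + 74549) = 1/(-34879/33440 + 74549) = 1/(2492883681/33440) = 33440/2492883681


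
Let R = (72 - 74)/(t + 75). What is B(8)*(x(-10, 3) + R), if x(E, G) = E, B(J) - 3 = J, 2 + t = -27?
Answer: -2541/23 ≈ -110.48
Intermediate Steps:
t = -29 (t = -2 - 27 = -29)
B(J) = 3 + J
R = -1/23 (R = (72 - 74)/(-29 + 75) = -2/46 = -2*1/46 = -1/23 ≈ -0.043478)
B(8)*(x(-10, 3) + R) = (3 + 8)*(-10 - 1/23) = 11*(-231/23) = -2541/23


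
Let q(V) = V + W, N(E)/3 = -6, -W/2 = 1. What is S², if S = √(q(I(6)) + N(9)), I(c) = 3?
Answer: -17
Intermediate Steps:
W = -2 (W = -2*1 = -2)
N(E) = -18 (N(E) = 3*(-6) = -18)
q(V) = -2 + V (q(V) = V - 2 = -2 + V)
S = I*√17 (S = √((-2 + 3) - 18) = √(1 - 18) = √(-17) = I*√17 ≈ 4.1231*I)
S² = (I*√17)² = -17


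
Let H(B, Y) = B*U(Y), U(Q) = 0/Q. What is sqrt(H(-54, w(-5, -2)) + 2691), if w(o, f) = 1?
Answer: 3*sqrt(299) ≈ 51.875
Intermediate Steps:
U(Q) = 0
H(B, Y) = 0 (H(B, Y) = B*0 = 0)
sqrt(H(-54, w(-5, -2)) + 2691) = sqrt(0 + 2691) = sqrt(2691) = 3*sqrt(299)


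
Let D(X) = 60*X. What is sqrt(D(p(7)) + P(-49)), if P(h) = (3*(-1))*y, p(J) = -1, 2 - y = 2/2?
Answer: 3*I*sqrt(7) ≈ 7.9373*I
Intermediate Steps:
y = 1 (y = 2 - 2/2 = 2 - 1*1 = 2 - 1 = 1)
P(h) = -3 (P(h) = (3*(-1))*1 = -3*1 = -3)
sqrt(D(p(7)) + P(-49)) = sqrt(60*(-1) - 3) = sqrt(-60 - 3) = sqrt(-63) = 3*I*sqrt(7)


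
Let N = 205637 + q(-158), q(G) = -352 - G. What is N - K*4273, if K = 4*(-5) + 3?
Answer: 278084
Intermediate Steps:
K = -17 (K = -20 + 3 = -17)
N = 205443 (N = 205637 + (-352 - 1*(-158)) = 205637 + (-352 + 158) = 205637 - 194 = 205443)
N - K*4273 = 205443 - (-17)*4273 = 205443 - 1*(-72641) = 205443 + 72641 = 278084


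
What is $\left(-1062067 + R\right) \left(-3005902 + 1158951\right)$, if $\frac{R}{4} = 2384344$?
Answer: $-15653480432859$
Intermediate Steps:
$R = 9537376$ ($R = 4 \cdot 2384344 = 9537376$)
$\left(-1062067 + R\right) \left(-3005902 + 1158951\right) = \left(-1062067 + 9537376\right) \left(-3005902 + 1158951\right) = 8475309 \left(-1846951\right) = -15653480432859$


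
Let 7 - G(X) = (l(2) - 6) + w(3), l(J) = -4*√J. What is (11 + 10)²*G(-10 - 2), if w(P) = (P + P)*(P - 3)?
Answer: 5733 + 1764*√2 ≈ 8227.7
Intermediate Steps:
w(P) = 2*P*(-3 + P) (w(P) = (2*P)*(-3 + P) = 2*P*(-3 + P))
G(X) = 13 + 4*√2 (G(X) = 7 - ((-4*√2 - 6) + 2*3*(-3 + 3)) = 7 - ((-6 - 4*√2) + 2*3*0) = 7 - ((-6 - 4*√2) + 0) = 7 - (-6 - 4*√2) = 7 + (6 + 4*√2) = 13 + 4*√2)
(11 + 10)²*G(-10 - 2) = (11 + 10)²*(13 + 4*√2) = 21²*(13 + 4*√2) = 441*(13 + 4*√2) = 5733 + 1764*√2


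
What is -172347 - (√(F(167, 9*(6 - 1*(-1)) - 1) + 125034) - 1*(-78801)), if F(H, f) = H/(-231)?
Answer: -251148 - √6671900697/231 ≈ -2.5150e+5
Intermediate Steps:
F(H, f) = -H/231 (F(H, f) = H*(-1/231) = -H/231)
-172347 - (√(F(167, 9*(6 - 1*(-1)) - 1) + 125034) - 1*(-78801)) = -172347 - (√(-1/231*167 + 125034) - 1*(-78801)) = -172347 - (√(-167/231 + 125034) + 78801) = -172347 - (√(28882687/231) + 78801) = -172347 - (√6671900697/231 + 78801) = -172347 - (78801 + √6671900697/231) = -172347 + (-78801 - √6671900697/231) = -251148 - √6671900697/231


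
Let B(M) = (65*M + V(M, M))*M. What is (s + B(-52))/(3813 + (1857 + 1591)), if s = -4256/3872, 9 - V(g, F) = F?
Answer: 20883015/878581 ≈ 23.769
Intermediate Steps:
V(g, F) = 9 - F
s = -133/121 (s = -4256*1/3872 = -133/121 ≈ -1.0992)
B(M) = M*(9 + 64*M) (B(M) = (65*M + (9 - M))*M = (9 + 64*M)*M = M*(9 + 64*M))
(s + B(-52))/(3813 + (1857 + 1591)) = (-133/121 - 52*(9 + 64*(-52)))/(3813 + (1857 + 1591)) = (-133/121 - 52*(9 - 3328))/(3813 + 3448) = (-133/121 - 52*(-3319))/7261 = (-133/121 + 172588)*(1/7261) = (20883015/121)*(1/7261) = 20883015/878581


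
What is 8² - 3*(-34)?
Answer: 166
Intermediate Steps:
8² - 3*(-34) = 64 + 102 = 166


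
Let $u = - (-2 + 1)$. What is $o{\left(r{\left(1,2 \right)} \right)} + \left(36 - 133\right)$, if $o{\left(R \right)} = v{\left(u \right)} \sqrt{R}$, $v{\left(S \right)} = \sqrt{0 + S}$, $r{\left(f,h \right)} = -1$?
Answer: $-97 + i \approx -97.0 + 1.0 i$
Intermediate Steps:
$u = 1$ ($u = \left(-1\right) \left(-1\right) = 1$)
$v{\left(S \right)} = \sqrt{S}$
$o{\left(R \right)} = \sqrt{R}$ ($o{\left(R \right)} = \sqrt{1} \sqrt{R} = 1 \sqrt{R} = \sqrt{R}$)
$o{\left(r{\left(1,2 \right)} \right)} + \left(36 - 133\right) = \sqrt{-1} + \left(36 - 133\right) = i + \left(36 - 133\right) = i - 97 = -97 + i$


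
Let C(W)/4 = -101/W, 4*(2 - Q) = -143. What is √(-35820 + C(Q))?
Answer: 2*I*√204243959/151 ≈ 189.29*I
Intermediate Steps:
Q = 151/4 (Q = 2 - ¼*(-143) = 2 + 143/4 = 151/4 ≈ 37.750)
C(W) = -404/W (C(W) = 4*(-101/W) = -404/W)
√(-35820 + C(Q)) = √(-35820 - 404/151/4) = √(-35820 - 404*4/151) = √(-35820 - 1616/151) = √(-5410436/151) = 2*I*√204243959/151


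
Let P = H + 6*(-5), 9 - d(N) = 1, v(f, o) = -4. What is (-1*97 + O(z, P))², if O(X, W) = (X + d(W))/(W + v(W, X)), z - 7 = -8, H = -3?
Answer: 12931216/1369 ≈ 9445.7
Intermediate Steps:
d(N) = 8 (d(N) = 9 - 1*1 = 9 - 1 = 8)
z = -1 (z = 7 - 8 = -1)
P = -33 (P = -3 + 6*(-5) = -3 - 30 = -33)
O(X, W) = (8 + X)/(-4 + W) (O(X, W) = (X + 8)/(W - 4) = (8 + X)/(-4 + W))
(-1*97 + O(z, P))² = (-1*97 + (8 - 1)/(-4 - 33))² = (-97 + 7/(-37))² = (-97 - 1/37*7)² = (-97 - 7/37)² = (-3596/37)² = 12931216/1369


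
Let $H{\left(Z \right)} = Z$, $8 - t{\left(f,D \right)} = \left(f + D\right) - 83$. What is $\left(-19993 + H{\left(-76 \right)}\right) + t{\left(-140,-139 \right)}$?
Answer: $-19699$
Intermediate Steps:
$t{\left(f,D \right)} = 91 - D - f$ ($t{\left(f,D \right)} = 8 - \left(\left(f + D\right) - 83\right) = 8 - \left(\left(D + f\right) - 83\right) = 8 - \left(-83 + D + f\right) = 91 - D - f$)
$\left(-19993 + H{\left(-76 \right)}\right) + t{\left(-140,-139 \right)} = \left(-19993 - 76\right) - -370 = -20069 + \left(91 + 139 + 140\right) = -20069 + 370 = -19699$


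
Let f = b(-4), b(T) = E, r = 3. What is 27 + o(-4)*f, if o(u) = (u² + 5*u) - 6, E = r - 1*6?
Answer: 57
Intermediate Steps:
E = -3 (E = 3 - 1*6 = 3 - 6 = -3)
b(T) = -3
o(u) = -6 + u² + 5*u
f = -3
27 + o(-4)*f = 27 + (-6 + (-4)² + 5*(-4))*(-3) = 27 + (-6 + 16 - 20)*(-3) = 27 - 10*(-3) = 27 + 30 = 57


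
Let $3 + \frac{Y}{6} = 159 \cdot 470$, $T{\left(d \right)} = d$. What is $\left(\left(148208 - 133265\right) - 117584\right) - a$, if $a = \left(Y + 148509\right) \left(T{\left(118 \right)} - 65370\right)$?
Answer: $38946923851$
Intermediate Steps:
$Y = 448362$ ($Y = -18 + 6 \cdot 159 \cdot 470 = -18 + 6 \cdot 74730 = -18 + 448380 = 448362$)
$a = -38947026492$ ($a = \left(448362 + 148509\right) \left(118 - 65370\right) = 596871 \left(-65252\right) = -38947026492$)
$\left(\left(148208 - 133265\right) - 117584\right) - a = \left(\left(148208 - 133265\right) - 117584\right) - -38947026492 = \left(14943 - 117584\right) + 38947026492 = -102641 + 38947026492 = 38946923851$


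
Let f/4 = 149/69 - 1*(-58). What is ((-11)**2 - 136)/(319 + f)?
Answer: -207/7723 ≈ -0.026803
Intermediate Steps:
f = 16604/69 (f = 4*(149/69 - 1*(-58)) = 4*(149*(1/69) + 58) = 4*(149/69 + 58) = 4*(4151/69) = 16604/69 ≈ 240.64)
((-11)**2 - 136)/(319 + f) = ((-11)**2 - 136)/(319 + 16604/69) = (121 - 136)/(38615/69) = -15*69/38615 = -207/7723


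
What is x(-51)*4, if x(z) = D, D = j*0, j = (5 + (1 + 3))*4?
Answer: 0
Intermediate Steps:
j = 36 (j = (5 + 4)*4 = 9*4 = 36)
D = 0 (D = 36*0 = 0)
x(z) = 0
x(-51)*4 = 0*4 = 0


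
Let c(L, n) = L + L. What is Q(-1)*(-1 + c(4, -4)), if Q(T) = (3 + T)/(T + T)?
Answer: -7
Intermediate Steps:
c(L, n) = 2*L
Q(T) = (3 + T)/(2*T) (Q(T) = (3 + T)/((2*T)) = (3 + T)*(1/(2*T)) = (3 + T)/(2*T))
Q(-1)*(-1 + c(4, -4)) = ((1/2)*(3 - 1)/(-1))*(-1 + 2*4) = ((1/2)*(-1)*2)*(-1 + 8) = -1*7 = -7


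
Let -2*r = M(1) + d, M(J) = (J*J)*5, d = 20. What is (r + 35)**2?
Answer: 2025/4 ≈ 506.25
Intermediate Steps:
M(J) = 5*J**2 (M(J) = J**2*5 = 5*J**2)
r = -25/2 (r = -(5*1**2 + 20)/2 = -(5*1 + 20)/2 = -(5 + 20)/2 = -1/2*25 = -25/2 ≈ -12.500)
(r + 35)**2 = (-25/2 + 35)**2 = (45/2)**2 = 2025/4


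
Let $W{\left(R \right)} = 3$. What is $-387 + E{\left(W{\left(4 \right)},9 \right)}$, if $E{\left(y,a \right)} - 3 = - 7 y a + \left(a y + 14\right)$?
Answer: $-532$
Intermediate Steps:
$E{\left(y,a \right)} = 17 - 6 a y$ ($E{\left(y,a \right)} = 3 + \left(- 7 y a + \left(a y + 14\right)\right) = 3 - \left(-14 + 6 a y\right) = 17 - 6 a y$)
$-387 + E{\left(W{\left(4 \right)},9 \right)} = -387 + \left(17 - 54 \cdot 3\right) = -387 + \left(17 - 162\right) = -387 - 145 = -532$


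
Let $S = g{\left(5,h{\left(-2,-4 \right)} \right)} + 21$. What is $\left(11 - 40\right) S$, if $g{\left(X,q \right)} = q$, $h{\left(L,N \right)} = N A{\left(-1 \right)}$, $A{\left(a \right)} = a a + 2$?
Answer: $-261$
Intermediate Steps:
$A{\left(a \right)} = 2 + a^{2}$ ($A{\left(a \right)} = a^{2} + 2 = 2 + a^{2}$)
$h{\left(L,N \right)} = 3 N$ ($h{\left(L,N \right)} = N \left(2 + \left(-1\right)^{2}\right) = N \left(2 + 1\right) = N 3 = 3 N$)
$S = 9$ ($S = 3 \left(-4\right) + 21 = -12 + 21 = 9$)
$\left(11 - 40\right) S = \left(11 - 40\right) 9 = \left(-29\right) 9 = -261$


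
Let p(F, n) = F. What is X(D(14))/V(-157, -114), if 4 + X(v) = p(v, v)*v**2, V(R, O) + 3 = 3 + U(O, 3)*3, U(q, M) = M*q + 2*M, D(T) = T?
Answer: -685/252 ≈ -2.7183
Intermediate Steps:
U(q, M) = 2*M + M*q
V(R, O) = 18 + 9*O (V(R, O) = -3 + (3 + (3*(2 + O))*3) = -3 + (3 + (6 + 3*O)*3) = -3 + (3 + (18 + 9*O)) = -3 + (21 + 9*O) = 18 + 9*O)
X(v) = -4 + v**3 (X(v) = -4 + v*v**2 = -4 + v**3)
X(D(14))/V(-157, -114) = (-4 + 14**3)/(18 + 9*(-114)) = (-4 + 2744)/(18 - 1026) = 2740/(-1008) = 2740*(-1/1008) = -685/252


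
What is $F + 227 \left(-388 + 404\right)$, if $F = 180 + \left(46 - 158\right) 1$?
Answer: $3700$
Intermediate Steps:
$F = 68$ ($F = 180 - 112 = 68$)
$F + 227 \left(-388 + 404\right) = 68 + 227 \left(-388 + 404\right) = 68 + 227 \cdot 16 = 68 + 3632 = 3700$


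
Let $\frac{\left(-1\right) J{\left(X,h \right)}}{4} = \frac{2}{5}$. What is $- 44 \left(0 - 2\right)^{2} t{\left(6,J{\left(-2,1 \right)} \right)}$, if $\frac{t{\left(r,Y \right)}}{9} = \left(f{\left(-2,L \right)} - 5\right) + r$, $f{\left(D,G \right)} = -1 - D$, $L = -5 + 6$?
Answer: $-3168$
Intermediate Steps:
$J{\left(X,h \right)} = - \frac{8}{5}$ ($J{\left(X,h \right)} = - 4 \cdot \frac{2}{5} = - 4 \cdot 2 \cdot \frac{1}{5} = \left(-4\right) \frac{2}{5} = - \frac{8}{5}$)
$L = 1$
$t{\left(r,Y \right)} = -36 + 9 r$ ($t{\left(r,Y \right)} = 9 \left(\left(\left(-1 - -2\right) - 5\right) + r\right) = 9 \left(\left(\left(-1 + 2\right) - 5\right) + r\right) = 9 \left(\left(1 - 5\right) + r\right) = 9 \left(-4 + r\right) = -36 + 9 r$)
$- 44 \left(0 - 2\right)^{2} t{\left(6,J{\left(-2,1 \right)} \right)} = - 44 \left(0 - 2\right)^{2} \left(-36 + 9 \cdot 6\right) = - 44 \left(-2\right)^{2} \left(-36 + 54\right) = \left(-44\right) 4 \cdot 18 = \left(-176\right) 18 = -3168$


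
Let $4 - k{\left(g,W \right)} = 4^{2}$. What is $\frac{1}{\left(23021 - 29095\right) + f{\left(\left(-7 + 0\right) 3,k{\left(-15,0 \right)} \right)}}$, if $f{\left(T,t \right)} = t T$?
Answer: $- \frac{1}{5822} \approx -0.00017176$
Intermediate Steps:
$k{\left(g,W \right)} = -12$ ($k{\left(g,W \right)} = 4 - 4^{2} = 4 - 16 = -12$)
$f{\left(T,t \right)} = T t$
$\frac{1}{\left(23021 - 29095\right) + f{\left(\left(-7 + 0\right) 3,k{\left(-15,0 \right)} \right)}} = \frac{1}{\left(23021 - 29095\right) + \left(-7 + 0\right) 3 \left(-12\right)} = \frac{1}{-6074 + \left(-7\right) 3 \left(-12\right)} = \frac{1}{-6074 - -252} = \frac{1}{-6074 + 252} = \frac{1}{-5822} = - \frac{1}{5822}$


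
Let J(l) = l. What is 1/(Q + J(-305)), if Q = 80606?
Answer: 1/80301 ≈ 1.2453e-5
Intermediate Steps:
1/(Q + J(-305)) = 1/(80606 - 305) = 1/80301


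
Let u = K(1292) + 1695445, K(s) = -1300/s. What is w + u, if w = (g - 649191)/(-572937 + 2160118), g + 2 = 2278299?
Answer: 869185933613448/512659463 ≈ 1.6954e+6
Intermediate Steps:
g = 2278297 (g = -2 + 2278299 = 2278297)
w = 1629106/1587181 (w = (2278297 - 649191)/(-572937 + 2160118) = 1629106/1587181 ≈ 1.0264)
u = 547628410/323 (u = -1300/1292 + 1695445 = -1300*1/1292 + 1695445 = -325/323 + 1695445 = 547628410/323 ≈ 1.6954e+6)
w + u = 1629106/1587181 + 547628410/323 = 869185933613448/512659463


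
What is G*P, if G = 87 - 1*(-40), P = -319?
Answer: -40513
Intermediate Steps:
G = 127 (G = 87 + 40 = 127)
G*P = 127*(-319) = -40513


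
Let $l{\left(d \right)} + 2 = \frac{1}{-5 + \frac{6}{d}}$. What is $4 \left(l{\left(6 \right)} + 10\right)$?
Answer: $31$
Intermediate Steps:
$l{\left(d \right)} = -2 + \frac{1}{-5 + \frac{6}{d}}$
$4 \left(l{\left(6 \right)} + 10\right) = 4 \left(\frac{12 - 66}{-6 + 5 \cdot 6} + 10\right) = 4 \left(\frac{12 - 66}{-6 + 30} + 10\right) = 4 \left(\frac{1}{24} \left(-54\right) + 10\right) = 4 \left(- \frac{9}{4} + 10\right) = 4 \cdot \frac{31}{4} = 31$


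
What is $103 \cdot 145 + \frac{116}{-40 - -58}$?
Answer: $\frac{134473}{9} \approx 14941.0$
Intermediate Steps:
$103 \cdot 145 + \frac{116}{-40 - -58} = 14935 + \frac{116}{-40 + 58} = 14935 + \frac{116}{18} = 14935 + 116 \cdot \frac{1}{18} = 14935 + \frac{58}{9} = \frac{134473}{9}$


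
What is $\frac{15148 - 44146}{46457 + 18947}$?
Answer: $- \frac{14499}{32702} \approx -0.44337$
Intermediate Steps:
$\frac{15148 - 44146}{46457 + 18947} = - \frac{28998}{65404} = \left(-28998\right) \frac{1}{65404} = - \frac{14499}{32702}$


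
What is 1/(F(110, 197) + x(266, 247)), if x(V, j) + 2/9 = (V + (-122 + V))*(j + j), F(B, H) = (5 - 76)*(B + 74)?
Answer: 9/1705282 ≈ 5.2777e-6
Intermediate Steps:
F(B, H) = -5254 - 71*B (F(B, H) = -71*(74 + B) = -5254 - 71*B)
x(V, j) = -2/9 + 2*j*(-122 + 2*V) (x(V, j) = -2/9 + (V + (-122 + V))*(j + j) = -2/9 + (-122 + 2*V)*(2*j) = -2/9 + 2*j*(-122 + 2*V))
1/(F(110, 197) + x(266, 247)) = 1/((-5254 - 71*110) + (-2/9 - 244*247 + 4*266*247)) = 1/((-5254 - 7810) + (-2/9 - 60268 + 262808)) = 1/(-13064 + 1822858/9) = 1/(1705282/9) = 9/1705282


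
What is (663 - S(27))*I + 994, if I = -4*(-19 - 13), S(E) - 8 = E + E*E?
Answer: -11934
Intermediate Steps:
S(E) = 8 + E + E**2 (S(E) = 8 + (E + E*E) = 8 + (E + E**2) = 8 + E + E**2)
I = 128 (I = -4*(-32) = 128)
(663 - S(27))*I + 994 = (663 - (8 + 27 + 27**2))*128 + 994 = (663 - (8 + 27 + 729))*128 + 994 = (663 - 1*764)*128 + 994 = (663 - 764)*128 + 994 = -101*128 + 994 = -12928 + 994 = -11934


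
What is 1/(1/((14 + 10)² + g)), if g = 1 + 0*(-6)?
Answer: 577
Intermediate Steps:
g = 1 (g = 1 + 0 = 1)
1/(1/((14 + 10)² + g)) = 1/(1/((14 + 10)² + 1)) = 1/(1/(24² + 1)) = 1/(1/(576 + 1)) = 1/(1/577) = 577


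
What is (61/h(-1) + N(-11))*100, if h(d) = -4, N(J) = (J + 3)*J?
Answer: 7275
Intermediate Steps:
N(J) = J*(3 + J) (N(J) = (3 + J)*J = J*(3 + J))
(61/h(-1) + N(-11))*100 = (61/(-4) - 11*(3 - 11))*100 = (61*(-¼) - 11*(-8))*100 = (-61/4 + 88)*100 = (291/4)*100 = 7275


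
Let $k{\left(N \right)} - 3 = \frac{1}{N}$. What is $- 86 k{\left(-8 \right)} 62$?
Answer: $- \frac{30659}{2} \approx -15330.0$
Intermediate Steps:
$k{\left(N \right)} = 3 + \frac{1}{N}$
$- 86 k{\left(-8 \right)} 62 = - 86 \left(3 + \frac{1}{-8}\right) 62 = - 86 \left(3 - \frac{1}{8}\right) 62 = \left(-86\right) \frac{23}{8} \cdot 62 = \left(- \frac{989}{4}\right) 62 = - \frac{30659}{2}$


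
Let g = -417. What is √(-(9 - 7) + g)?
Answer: I*√419 ≈ 20.469*I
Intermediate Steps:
√(-(9 - 7) + g) = √(-(9 - 7) - 417) = √(-1*2 - 417) = √(-2 - 417) = √(-419) = I*√419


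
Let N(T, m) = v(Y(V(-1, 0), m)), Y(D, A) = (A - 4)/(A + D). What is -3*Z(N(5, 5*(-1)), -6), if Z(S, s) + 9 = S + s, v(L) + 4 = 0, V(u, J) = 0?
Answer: 57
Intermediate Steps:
Y(D, A) = (-4 + A)/(A + D)
v(L) = -4 (v(L) = -4 + 0 = -4)
N(T, m) = -4
Z(S, s) = -9 + S + s (Z(S, s) = -9 + (S + s) = -9 + S + s)
-3*Z(N(5, 5*(-1)), -6) = -3*(-9 - 4 - 6) = -3*(-19) = 57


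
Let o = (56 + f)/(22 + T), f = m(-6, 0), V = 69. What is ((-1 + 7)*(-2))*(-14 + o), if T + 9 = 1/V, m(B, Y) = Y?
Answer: 52248/449 ≈ 116.37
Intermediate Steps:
f = 0
T = -620/69 (T = -9 + 1/69 = -620/69 ≈ -8.9855)
o = 1932/449 (o = (56 + 0)/(22 - 620/69) = 56/(898/69) = 56*(69/898) = 1932/449 ≈ 4.3029)
((-1 + 7)*(-2))*(-14 + o) = ((-1 + 7)*(-2))*(-14 + 1932/449) = (6*(-2))*(-4354/449) = -12*(-4354/449) = 52248/449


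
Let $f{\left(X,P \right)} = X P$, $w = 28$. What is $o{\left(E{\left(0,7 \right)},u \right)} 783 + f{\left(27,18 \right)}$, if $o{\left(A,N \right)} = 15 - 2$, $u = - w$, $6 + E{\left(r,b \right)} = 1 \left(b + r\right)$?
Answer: $10665$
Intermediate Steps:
$f{\left(X,P \right)} = P X$
$E{\left(r,b \right)} = -6 + b + r$ ($E{\left(r,b \right)} = -6 + 1 \left(b + r\right) = -6 + \left(b + r\right) = -6 + b + r$)
$u = -28$ ($u = \left(-1\right) 28 = -28$)
$o{\left(A,N \right)} = 13$
$o{\left(E{\left(0,7 \right)},u \right)} 783 + f{\left(27,18 \right)} = 13 \cdot 783 + 18 \cdot 27 = 10179 + 486 = 10665$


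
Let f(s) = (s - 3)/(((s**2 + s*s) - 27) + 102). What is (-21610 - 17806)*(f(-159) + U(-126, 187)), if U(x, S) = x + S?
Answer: -40581334040/16879 ≈ -2.4042e+6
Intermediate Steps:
U(x, S) = S + x
f(s) = (-3 + s)/(75 + 2*s**2) (f(s) = (-3 + s)/(((s**2 + s**2) - 27) + 102) = (-3 + s)/((2*s**2 - 27) + 102) = (-3 + s)/((-27 + 2*s**2) + 102) = (-3 + s)/(75 + 2*s**2))
(-21610 - 17806)*(f(-159) + U(-126, 187)) = (-21610 - 17806)*((-3 - 159)/(75 + 2*(-159)**2) + (187 - 126)) = -39416*(-162/(75 + 2*25281) + 61) = -39416*(-162/(75 + 50562) + 61) = -39416*(-162/50637 + 61) = -39416*((1/50637)*(-162) + 61) = -39416*(-54/16879 + 61) = -39416*1029565/16879 = -40581334040/16879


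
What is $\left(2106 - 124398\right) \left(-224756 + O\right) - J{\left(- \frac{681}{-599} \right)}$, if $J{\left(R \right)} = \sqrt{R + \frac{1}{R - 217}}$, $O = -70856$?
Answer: $36150982704 - \frac{\sqrt{6792210881194178}}{77451898} \approx 3.6151 \cdot 10^{10}$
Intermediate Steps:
$J{\left(R \right)} = \sqrt{R + \frac{1}{-217 + R}}$
$\left(2106 - 124398\right) \left(-224756 + O\right) - J{\left(- \frac{681}{-599} \right)} = \left(2106 - 124398\right) \left(-224756 - 70856\right) - \sqrt{\frac{1 + - \frac{681}{-599} \left(-217 - \frac{681}{-599}\right)}{-217 - \frac{681}{-599}}} = \left(-122292\right) \left(-295612\right) - \sqrt{\frac{1 + \left(-681\right) \left(- \frac{1}{599}\right) \left(-217 - - \frac{681}{599}\right)}{-217 - - \frac{681}{599}}} = 36150982704 - \sqrt{\frac{1 + \frac{681 \left(-217 + \frac{681}{599}\right)}{599}}{-217 + \frac{681}{599}}} = 36150982704 - \sqrt{\frac{1 + \frac{681}{599} \left(- \frac{129302}{599}\right)}{- \frac{129302}{599}}} = 36150982704 - \sqrt{- \frac{599 \left(1 - \frac{88054662}{358801}\right)}{129302}} = 36150982704 - \sqrt{\left(- \frac{599}{129302}\right) \left(- \frac{87695861}{358801}\right)} = 36150982704 - \sqrt{\frac{87695861}{77451898}} = 36150982704 - \frac{\sqrt{6792210881194178}}{77451898}$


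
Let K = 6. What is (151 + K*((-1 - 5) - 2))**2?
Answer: 10609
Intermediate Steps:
(151 + K*((-1 - 5) - 2))**2 = (151 + 6*((-1 - 5) - 2))**2 = (151 + 6*(-6 - 2))**2 = (151 + 6*(-8))**2 = (151 - 48)**2 = 103**2 = 10609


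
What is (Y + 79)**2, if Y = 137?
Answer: 46656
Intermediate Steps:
(Y + 79)**2 = (137 + 79)**2 = 216**2 = 46656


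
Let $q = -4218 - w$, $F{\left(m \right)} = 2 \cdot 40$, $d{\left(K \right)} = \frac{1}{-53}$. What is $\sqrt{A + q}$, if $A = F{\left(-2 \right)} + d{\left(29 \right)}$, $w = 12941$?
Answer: $\frac{2 i \sqrt{11993741}}{53} \approx 130.69 i$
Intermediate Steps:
$d{\left(K \right)} = - \frac{1}{53}$
$F{\left(m \right)} = 80$
$q = -17159$ ($q = -4218 - 12941 = -17159$)
$A = \frac{4239}{53}$ ($A = 80 - \frac{1}{53} = \frac{4239}{53} \approx 79.981$)
$\sqrt{A + q} = \sqrt{\frac{4239}{53} - 17159} = \sqrt{- \frac{905188}{53}} = \frac{2 i \sqrt{11993741}}{53}$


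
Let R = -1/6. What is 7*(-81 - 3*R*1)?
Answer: -1127/2 ≈ -563.50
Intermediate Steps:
R = -⅙ (R = -1*⅙ = -⅙ ≈ -0.16667)
7*(-81 - 3*R*1) = 7*(-81 - 3*(-⅙)*1) = 7*(-81 + (½)*1) = 7*(-81 + ½) = 7*(-161/2) = -1127/2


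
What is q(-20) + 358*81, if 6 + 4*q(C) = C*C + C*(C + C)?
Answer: 58593/2 ≈ 29297.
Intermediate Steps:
q(C) = -3/2 + 3*C**2/4 (q(C) = -3/2 + (C*C + C*(C + C))/4 = -3/2 + (C**2 + C*(2*C))/4 = -3/2 + (C**2 + 2*C**2)/4 = -3/2 + (3*C**2)/4 = -3/2 + 3*C**2/4)
q(-20) + 358*81 = (-3/2 + (3/4)*(-20)**2) + 358*81 = (-3/2 + (3/4)*400) + 28998 = (-3/2 + 300) + 28998 = 597/2 + 28998 = 58593/2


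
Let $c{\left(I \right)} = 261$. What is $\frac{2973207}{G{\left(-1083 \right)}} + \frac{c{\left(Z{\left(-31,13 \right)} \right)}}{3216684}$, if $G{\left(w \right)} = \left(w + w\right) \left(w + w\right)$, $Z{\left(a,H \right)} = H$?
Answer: $\frac{132848498357}{209600737782} \approx 0.63382$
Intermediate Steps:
$G{\left(w \right)} = 4 w^{2}$ ($G{\left(w \right)} = 2 w 2 w = 4 w^{2}$)
$\frac{2973207}{G{\left(-1083 \right)}} + \frac{c{\left(Z{\left(-31,13 \right)} \right)}}{3216684} = \frac{2973207}{4 \left(-1083\right)^{2}} + \frac{261}{3216684} = \frac{2973207}{4 \cdot 1172889} + 261 \cdot \frac{1}{3216684} = \frac{2973207}{4691556} + \frac{87}{1072228} = 2973207 \cdot \frac{1}{4691556} + \frac{87}{1072228} = \frac{991069}{1563852} + \frac{87}{1072228} = \frac{132848498357}{209600737782}$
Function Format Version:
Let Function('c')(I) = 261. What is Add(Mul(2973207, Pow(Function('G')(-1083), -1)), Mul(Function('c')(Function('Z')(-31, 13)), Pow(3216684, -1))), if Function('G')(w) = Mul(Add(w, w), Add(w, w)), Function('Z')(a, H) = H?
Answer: Rational(132848498357, 209600737782) ≈ 0.63382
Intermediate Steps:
Function('G')(w) = Mul(4, Pow(w, 2)) (Function('G')(w) = Mul(Mul(2, w), Mul(2, w)) = Mul(4, Pow(w, 2)))
Add(Mul(2973207, Pow(Function('G')(-1083), -1)), Mul(Function('c')(Function('Z')(-31, 13)), Pow(3216684, -1))) = Add(Mul(2973207, Pow(Mul(4, Pow(-1083, 2)), -1)), Mul(261, Pow(3216684, -1))) = Add(Mul(2973207, Pow(Mul(4, 1172889), -1)), Mul(261, Rational(1, 3216684))) = Add(Mul(2973207, Pow(4691556, -1)), Rational(87, 1072228)) = Add(Mul(2973207, Rational(1, 4691556)), Rational(87, 1072228)) = Add(Rational(991069, 1563852), Rational(87, 1072228)) = Rational(132848498357, 209600737782)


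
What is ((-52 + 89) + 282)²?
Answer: 101761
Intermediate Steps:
((-52 + 89) + 282)² = (37 + 282)² = 319² = 101761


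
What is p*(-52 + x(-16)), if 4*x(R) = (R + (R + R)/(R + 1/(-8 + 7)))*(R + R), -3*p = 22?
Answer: -22792/51 ≈ -446.90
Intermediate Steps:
p = -22/3 (p = -1/3*22 = -22/3 ≈ -7.3333)
x(R) = R*(R + 2*R/(-1 + R))/2 (x(R) = ((R + (R + R)/(R + 1/(-8 + 7)))*(R + R))/4 = ((R + (2*R)/(R + 1/(-1)))*(2*R))/4 = ((R + (2*R)/(R - 1))*(2*R))/4 = ((R + (2*R)/(-1 + R))*(2*R))/4 = ((R + 2*R/(-1 + R))*(2*R))/4 = (2*R*(R + 2*R/(-1 + R)))/4 = R*(R + 2*R/(-1 + R))/2)
p*(-52 + x(-16)) = -22*(-52 + (1/2)*(-16)**2*(1 - 16)/(-1 - 16))/3 = -22*(-52 + (1/2)*256*(-15)/(-17))/3 = -22*(-52 + (1/2)*256*(-1/17)*(-15))/3 = -22*(-52 + 1920/17)/3 = -22/3*1036/17 = -22792/51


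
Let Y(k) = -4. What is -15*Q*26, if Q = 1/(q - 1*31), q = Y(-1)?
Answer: 78/7 ≈ 11.143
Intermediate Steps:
q = -4
Q = -1/35 (Q = 1/(-4 - 1*31) = 1/(-4 - 31) = 1/(-35) = -1/35 ≈ -0.028571)
-15*Q*26 = -15*(-1/35)*26 = (3/7)*26 = 78/7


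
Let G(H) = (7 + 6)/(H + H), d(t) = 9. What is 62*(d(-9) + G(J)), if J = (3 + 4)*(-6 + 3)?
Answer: 11315/21 ≈ 538.81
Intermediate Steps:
J = -21 (J = 7*(-3) = -21)
G(H) = 13/(2*H) (G(H) = 13/((2*H)) = 13*(1/(2*H)) = 13/(2*H))
62*(d(-9) + G(J)) = 62*(9 + (13/2)/(-21)) = 62*(9 + (13/2)*(-1/21)) = 62*(9 - 13/42) = 62*(365/42) = 11315/21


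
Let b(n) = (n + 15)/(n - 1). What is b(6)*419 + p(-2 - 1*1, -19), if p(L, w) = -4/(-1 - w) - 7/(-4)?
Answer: 317039/180 ≈ 1761.3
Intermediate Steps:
b(n) = (15 + n)/(-1 + n)
p(L, w) = 7/4 - 4/(-1 - w) (p(L, w) = -4/(-1 - w) - 7*(-¼) = -4/(-1 - w) + 7/4 = 7/4 - 4/(-1 - w))
b(6)*419 + p(-2 - 1*1, -19) = ((15 + 6)/(-1 + 6))*419 + (23 + 7*(-19))/(4*(1 - 19)) = (21/5)*419 + (¼)*(23 - 133)/(-18) = ((⅕)*21)*419 + (¼)*(-1/18)*(-110) = (21/5)*419 + 55/36 = 8799/5 + 55/36 = 317039/180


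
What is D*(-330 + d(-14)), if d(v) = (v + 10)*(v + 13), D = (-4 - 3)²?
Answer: -15974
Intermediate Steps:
D = 49 (D = (-7)² = 49)
d(v) = (10 + v)*(13 + v)
D*(-330 + d(-14)) = 49*(-330 + (130 + (-14)² + 23*(-14))) = 49*(-330 + (130 + 196 - 322)) = 49*(-330 + 4) = 49*(-326) = -15974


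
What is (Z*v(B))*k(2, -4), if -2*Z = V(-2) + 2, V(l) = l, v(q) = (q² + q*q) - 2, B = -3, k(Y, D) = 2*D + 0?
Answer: 0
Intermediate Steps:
k(Y, D) = 2*D
v(q) = -2 + 2*q² (v(q) = (q² + q²) - 2 = 2*q² - 2 = -2 + 2*q²)
Z = 0 (Z = -(-2 + 2)/2 = -½*0 = 0)
(Z*v(B))*k(2, -4) = (0*(-2 + 2*(-3)²))*(2*(-4)) = (0*(-2 + 2*9))*(-8) = (0*(-2 + 18))*(-8) = (0*16)*(-8) = 0*(-8) = 0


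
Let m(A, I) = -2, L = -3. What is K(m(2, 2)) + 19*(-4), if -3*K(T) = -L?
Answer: -77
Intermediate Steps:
K(T) = -1 (K(T) = -(-1)*(-3)/3 = -⅓*3 = -1)
K(m(2, 2)) + 19*(-4) = -1 + 19*(-4) = -1 - 76 = -77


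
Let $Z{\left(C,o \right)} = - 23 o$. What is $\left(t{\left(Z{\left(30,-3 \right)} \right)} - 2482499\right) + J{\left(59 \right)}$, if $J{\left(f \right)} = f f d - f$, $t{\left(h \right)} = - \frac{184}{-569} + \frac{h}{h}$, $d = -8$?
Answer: $- \frac{1428420261}{569} \approx -2.5104 \cdot 10^{6}$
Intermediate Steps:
$t{\left(h \right)} = \frac{753}{569}$ ($t{\left(h \right)} = \left(-184\right) \left(- \frac{1}{569}\right) + 1 = \frac{184}{569} + 1 = \frac{753}{569}$)
$J{\left(f \right)} = - f - 8 f^{2}$ ($J{\left(f \right)} = f f \left(-8\right) - f = f^{2} \left(-8\right) - f = - 8 f^{2} - f = - f - 8 f^{2}$)
$\left(t{\left(Z{\left(30,-3 \right)} \right)} - 2482499\right) + J{\left(59 \right)} = \left(\frac{753}{569} - 2482499\right) - 59 \left(1 + 8 \cdot 59\right) = - \frac{1412541178}{569} - 59 \left(1 + 472\right) = - \frac{1412541178}{569} - 59 \cdot 473 = - \frac{1412541178}{569} - 27907 = - \frac{1428420261}{569}$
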